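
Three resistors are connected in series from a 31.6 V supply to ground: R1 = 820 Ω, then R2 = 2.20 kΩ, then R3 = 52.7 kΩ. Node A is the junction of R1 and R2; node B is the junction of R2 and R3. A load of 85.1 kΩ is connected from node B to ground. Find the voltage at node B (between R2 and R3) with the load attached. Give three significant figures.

V ≈ 28.9 V

At node B, R3 is in parallel with the load: R3‖R_L = 32550 Ω.
Below node A the resistance is R2 + (R3‖R_L) = 34750 Ω, so V_A = 31.6 × 34750/35570 = 30.87 V.
Then V_B = V_A × (R3‖R_L)/(R2 + R3‖R_L) = 30.87 × 32550/34750 = 28.9 V.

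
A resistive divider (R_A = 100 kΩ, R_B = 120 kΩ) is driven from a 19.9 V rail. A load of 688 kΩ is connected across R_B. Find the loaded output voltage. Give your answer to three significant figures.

The load sits in parallel with R_B: R_B‖R_L = (120 × 688) / (120 + 688) = 102.2 kΩ.
V_out = 19.9 × 102.2 / (100 + 102.2) = 19.9 × 102.2/202.2 = 10.1 V.

V_out ≈ 10.1 V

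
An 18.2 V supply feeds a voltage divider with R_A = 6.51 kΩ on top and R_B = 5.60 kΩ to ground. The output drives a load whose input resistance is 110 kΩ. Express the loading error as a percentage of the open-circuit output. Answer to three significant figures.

The divider's output (Thévenin) resistance is R_A‖R_B = 3.010 kΩ.
Fractional drop under load = R_th/(R_th + R_L) = 3.010 / (3.010 + 110) = 0.02664.
So the output falls by 2.66 %.

2.66 %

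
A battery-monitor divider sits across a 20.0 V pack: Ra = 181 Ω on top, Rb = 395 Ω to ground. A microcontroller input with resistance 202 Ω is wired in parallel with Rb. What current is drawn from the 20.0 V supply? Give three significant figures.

I ≈ 63.6 mA

Rb‖R_L = 133.7 Ω, so the source sees Ra + Rb‖R_L = 314.7 Ω.
I = 20.0 V / 314.7 Ω = 63.6 mA.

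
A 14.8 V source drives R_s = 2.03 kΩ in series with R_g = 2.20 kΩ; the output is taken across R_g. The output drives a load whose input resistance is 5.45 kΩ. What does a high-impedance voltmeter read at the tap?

V_out ≈ 6.45 V

The load sits in parallel with R_g: R_g‖R_L = (2.20 × 5.45) / (2.20 + 5.45) = 1.567 kΩ.
V_out = 14.8 × 1.567 / (2.03 + 1.567) = 14.8 × 1.567/3.597 = 6.45 V.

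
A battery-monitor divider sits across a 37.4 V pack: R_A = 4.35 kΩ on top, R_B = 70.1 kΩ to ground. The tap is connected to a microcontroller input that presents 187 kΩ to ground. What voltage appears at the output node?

V_out ≈ 34.5 V

The load sits in parallel with R_B: R_B‖R_L = (70.1 × 187) / (70.1 + 187) = 50.99 kΩ.
V_out = 37.4 × 50.99 / (4.35 + 50.99) = 37.4 × 50.99/55.34 = 34.5 V.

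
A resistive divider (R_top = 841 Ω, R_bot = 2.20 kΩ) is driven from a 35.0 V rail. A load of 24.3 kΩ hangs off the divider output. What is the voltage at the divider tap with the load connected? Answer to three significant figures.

V_out ≈ 24.7 V

The load sits in parallel with R_bot: R_bot‖R_L = (2200 × 24300) / (2200 + 24300) = 2017 Ω.
V_out = 35.0 × 2017 / (841 + 2017) = 35.0 × 2017/2858 = 24.7 V.
(Unloaded it would have been 25.3 V.)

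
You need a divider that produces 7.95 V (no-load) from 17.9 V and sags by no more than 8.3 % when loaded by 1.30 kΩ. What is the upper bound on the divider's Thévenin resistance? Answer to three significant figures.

Loading drop = R_th/(R_th + R_L) ≤ 0.0830, so R_th ≤ R_L · ε/(1−ε) = 1.30 kΩ × 0.0830/0.9170 = 118 Ω.

R_th ≤ 118 Ω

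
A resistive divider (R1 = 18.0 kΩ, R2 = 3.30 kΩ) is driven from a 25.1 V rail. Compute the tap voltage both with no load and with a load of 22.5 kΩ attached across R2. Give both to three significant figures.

Open-circuit: V = 25.1 × 3.30/(18.0 + 3.30) = 3.89 V.
With the load, R2 becomes R2‖R_L = 2.878 kΩ, so V = 25.1 × 2.878/20.88 = 3.46 V.

Unloaded: 3.89 V; loaded: 3.46 V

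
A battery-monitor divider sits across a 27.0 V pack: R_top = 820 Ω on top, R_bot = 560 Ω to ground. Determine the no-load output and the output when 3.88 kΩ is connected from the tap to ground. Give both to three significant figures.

Unloaded: 11.0 V; loaded: 10.1 V

Open-circuit: V = 27.0 × 560/(820 + 560) = 11.0 V.
With the load, R_bot becomes R_bot‖R_L = 489.4 Ω, so V = 27.0 × 489.4/1309 = 10.1 V.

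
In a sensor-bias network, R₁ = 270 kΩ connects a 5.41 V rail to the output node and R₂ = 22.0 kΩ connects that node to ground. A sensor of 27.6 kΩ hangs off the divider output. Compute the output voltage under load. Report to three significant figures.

The load sits in parallel with R₂: R₂‖R_L = (22.0 × 27.6) / (22.0 + 27.6) = 12.24 kΩ.
V_out = 5.41 × 12.24 / (270 + 12.24) = 5.41 × 12.24/282.2 = 0.235 V.

V_out ≈ 0.235 V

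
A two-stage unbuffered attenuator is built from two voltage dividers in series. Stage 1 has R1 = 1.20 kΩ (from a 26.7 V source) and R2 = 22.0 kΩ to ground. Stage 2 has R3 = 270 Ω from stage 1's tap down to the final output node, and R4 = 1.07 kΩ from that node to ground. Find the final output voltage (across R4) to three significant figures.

V_out ≈ 10.9 V

Stage 2 presents R3+R4 = 1340 Ω as a load on stage 1's tap.
Stage 1's lower leg becomes R2‖(R3+R4) = 1263 Ω, so V_mid = 26.7 × 1263/2463 = 13.69 V.
Stage 2 is itself unloaded: V_out = V_mid × R4/(R3+R4) = 13.69 × 1070/1340 = 10.9 V.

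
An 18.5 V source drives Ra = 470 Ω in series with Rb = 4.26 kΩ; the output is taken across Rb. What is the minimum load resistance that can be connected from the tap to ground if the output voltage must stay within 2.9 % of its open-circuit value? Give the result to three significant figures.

R_L(min) ≈ 14.2 kΩ

Output resistance R_th = Ra‖Rb = (470 × 4260)/4730 = 423.3 Ω.
The fractional drop is R_th/(R_th + R_L); requiring this ≤ 0.0290 gives R_L ≥ R_th(1/0.0290 − 1) = 423.3 × 33.48 = 14.2 kΩ.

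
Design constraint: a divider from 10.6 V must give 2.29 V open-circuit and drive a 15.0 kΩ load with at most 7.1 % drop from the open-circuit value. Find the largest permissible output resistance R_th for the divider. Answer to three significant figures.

R_th ≤ 1.15 kΩ

Loading drop = R_th/(R_th + R_L) ≤ 0.0710, so R_th ≤ R_L · ε/(1−ε) = 15.0 kΩ × 0.0710/0.9290 = 1.15 kΩ.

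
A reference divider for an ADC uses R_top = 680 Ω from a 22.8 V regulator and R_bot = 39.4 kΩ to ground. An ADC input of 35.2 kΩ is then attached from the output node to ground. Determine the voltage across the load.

V_out ≈ 22.0 V

The load sits in parallel with R_bot: R_bot‖R_L = (39400 × 35200) / (39400 + 35200) = 18590 Ω.
V_out = 22.8 × 18590 / (680 + 18590) = 22.8 × 18590/19270 = 22.0 V.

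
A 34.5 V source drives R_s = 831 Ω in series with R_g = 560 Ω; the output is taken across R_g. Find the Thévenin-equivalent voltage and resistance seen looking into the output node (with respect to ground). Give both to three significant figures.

V_th is the open-circuit tap voltage: 34.5 × 560/(831 + 560) = 13.9 V.
With the supply zeroed, R_s and R_g appear in parallel from the tap: R_th = R_s‖R_g = (831 × 560)/1391 = 335 Ω.

V_th = 13.9 V, R_th = 335 Ω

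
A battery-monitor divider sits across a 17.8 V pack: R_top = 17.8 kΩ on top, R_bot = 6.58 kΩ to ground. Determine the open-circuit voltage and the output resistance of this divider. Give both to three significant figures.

V_th = 4.80 V, R_th = 4.80 kΩ

V_th is the open-circuit tap voltage: 17.8 × 6.58/(17.8 + 6.58) = 4.80 V.
With the supply zeroed, R_top and R_bot appear in parallel from the tap: R_th = R_top‖R_bot = (17.8 × 6.58)/24.38 = 4.80 kΩ.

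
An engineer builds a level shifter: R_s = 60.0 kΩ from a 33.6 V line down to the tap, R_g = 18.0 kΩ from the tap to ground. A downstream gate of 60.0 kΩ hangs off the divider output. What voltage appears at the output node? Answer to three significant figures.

V_out ≈ 6.30 V

The load sits in parallel with R_g: R_g‖R_L = (18.0 × 60.0) / (18.0 + 60.0) = 13.85 kΩ.
V_out = 33.6 × 13.85 / (60.0 + 13.85) = 33.6 × 13.85/73.85 = 6.30 V.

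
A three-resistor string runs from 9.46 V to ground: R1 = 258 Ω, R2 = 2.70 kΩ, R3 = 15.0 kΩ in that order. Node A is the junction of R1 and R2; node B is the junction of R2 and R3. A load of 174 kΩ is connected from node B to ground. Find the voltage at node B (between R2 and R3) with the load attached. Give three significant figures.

At node B, R3 is in parallel with the load: R3‖R_L = 13810 Ω.
Below node A the resistance is R2 + (R3‖R_L) = 16510 Ω, so V_A = 9.46 × 16510/16770 = 9.314 V.
Then V_B = V_A × (R3‖R_L)/(R2 + R3‖R_L) = 9.314 × 13810/16510 = 7.79 V.

V ≈ 7.79 V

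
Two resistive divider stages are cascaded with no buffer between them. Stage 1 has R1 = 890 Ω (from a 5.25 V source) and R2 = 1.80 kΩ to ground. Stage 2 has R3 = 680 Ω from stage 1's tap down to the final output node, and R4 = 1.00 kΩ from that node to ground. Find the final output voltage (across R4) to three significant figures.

V_out ≈ 1.54 V

Stage 2 presents R3+R4 = 1680 Ω as a load on stage 1's tap.
Stage 1's lower leg becomes R2‖(R3+R4) = 869.0 Ω, so V_mid = 5.25 × 869.0/1759 = 2.594 V.
Stage 2 is itself unloaded: V_out = V_mid × R4/(R3+R4) = 2.594 × 1000/1680 = 1.54 V.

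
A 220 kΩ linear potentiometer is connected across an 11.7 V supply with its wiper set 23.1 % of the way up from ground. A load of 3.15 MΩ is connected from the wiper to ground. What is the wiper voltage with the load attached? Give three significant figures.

V ≈ 2.67 V

The wiper splits the pot into (1−α)R = 169.2 kΩ above and αR = 50.82 kΩ below.
Lower section ‖ load = 50.01 kΩ.
V_wiper = 11.7 × 50.01/(169.2 + 50.01) = 2.67 V.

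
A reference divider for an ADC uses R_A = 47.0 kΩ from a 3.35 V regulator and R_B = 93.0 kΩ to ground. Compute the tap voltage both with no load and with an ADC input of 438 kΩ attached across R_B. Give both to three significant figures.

Open-circuit: V = 3.35 × 93.0/(47.0 + 93.0) = 2.23 V.
With the load, R_B becomes R_B‖R_L = 76.71 kΩ, so V = 3.35 × 76.71/123.7 = 2.08 V.

Unloaded: 2.23 V; loaded: 2.08 V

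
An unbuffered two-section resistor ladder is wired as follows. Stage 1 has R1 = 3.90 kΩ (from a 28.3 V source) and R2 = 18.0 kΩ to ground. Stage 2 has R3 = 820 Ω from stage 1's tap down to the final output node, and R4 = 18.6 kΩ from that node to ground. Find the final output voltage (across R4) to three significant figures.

Stage 2 presents R3+R4 = 19420 Ω as a load on stage 1's tap.
Stage 1's lower leg becomes R2‖(R3+R4) = 9342 Ω, so V_mid = 28.3 × 9342/13240 = 19.96 V.
Stage 2 is itself unloaded: V_out = V_mid × R4/(R3+R4) = 19.96 × 18600/19420 = 19.1 V.

V_out ≈ 19.1 V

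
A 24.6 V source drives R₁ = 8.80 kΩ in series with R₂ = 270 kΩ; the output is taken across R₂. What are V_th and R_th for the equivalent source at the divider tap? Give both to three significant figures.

V_th is the open-circuit tap voltage: 24.6 × 270/(8.80 + 270) = 23.8 V.
With the supply zeroed, R₁ and R₂ appear in parallel from the tap: R_th = R₁‖R₂ = (8.80 × 270)/278.8 = 8.52 kΩ.

V_th = 23.8 V, R_th = 8.52 kΩ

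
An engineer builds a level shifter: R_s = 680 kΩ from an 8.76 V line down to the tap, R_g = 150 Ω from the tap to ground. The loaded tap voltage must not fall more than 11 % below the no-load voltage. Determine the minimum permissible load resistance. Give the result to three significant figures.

Output resistance R_th = R_s‖R_g = (680000 × 150)/680200 = 150.0 Ω.
The fractional drop is R_th/(R_th + R_L); requiring this ≤ 0.110 gives R_L ≥ R_th(1/0.110 − 1) = 150.0 × 8.091 = 1.21 kΩ.

R_L(min) ≈ 1.21 kΩ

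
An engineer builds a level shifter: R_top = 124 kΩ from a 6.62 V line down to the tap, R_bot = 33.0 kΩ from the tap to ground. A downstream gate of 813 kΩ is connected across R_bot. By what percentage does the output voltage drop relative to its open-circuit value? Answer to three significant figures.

3.11 %

The divider's output (Thévenin) resistance is R_top‖R_bot = 26.06 kΩ.
Fractional drop under load = R_th/(R_th + R_L) = 26.06 / (26.06 + 813) = 0.03106.
So the output falls by 3.11 %.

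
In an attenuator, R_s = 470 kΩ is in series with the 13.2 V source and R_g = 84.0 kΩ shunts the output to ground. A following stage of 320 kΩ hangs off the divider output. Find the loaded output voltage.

The load sits in parallel with R_g: R_g‖R_L = (84.0 × 320) / (84.0 + 320) = 66.53 kΩ.
V_out = 13.2 × 66.53 / (470 + 66.53) = 13.2 × 66.53/536.5 = 1.64 V.
(Unloaded it would have been 2.00 V.)

V_out ≈ 1.64 V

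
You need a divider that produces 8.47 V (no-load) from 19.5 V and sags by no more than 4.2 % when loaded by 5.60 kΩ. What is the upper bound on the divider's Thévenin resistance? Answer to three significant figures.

R_th ≤ 246 Ω

Loading drop = R_th/(R_th + R_L) ≤ 0.0420, so R_th ≤ R_L · ε/(1−ε) = 5.60 kΩ × 0.0420/0.9580 = 246 Ω.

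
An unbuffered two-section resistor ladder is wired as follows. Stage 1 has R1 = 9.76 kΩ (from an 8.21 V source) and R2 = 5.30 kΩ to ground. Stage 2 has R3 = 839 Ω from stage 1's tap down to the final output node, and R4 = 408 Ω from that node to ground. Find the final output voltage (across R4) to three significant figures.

V_out ≈ 0.252 V

Stage 2 presents R3+R4 = 1247 Ω as a load on stage 1's tap.
Stage 1's lower leg becomes R2‖(R3+R4) = 1009 Ω, so V_mid = 8.21 × 1009/10770 = 0.7696 V.
Stage 2 is itself unloaded: V_out = V_mid × R4/(R3+R4) = 0.7696 × 408/1247 = 0.252 V.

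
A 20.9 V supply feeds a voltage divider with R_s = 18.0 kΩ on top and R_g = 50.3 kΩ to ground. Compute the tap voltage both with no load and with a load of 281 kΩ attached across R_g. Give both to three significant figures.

Unloaded: 15.4 V; loaded: 14.7 V

Open-circuit: V = 20.9 × 50.3/(18.0 + 50.3) = 15.4 V.
With the load, R_g becomes R_g‖R_L = 42.66 kΩ, so V = 20.9 × 42.66/60.66 = 14.7 V.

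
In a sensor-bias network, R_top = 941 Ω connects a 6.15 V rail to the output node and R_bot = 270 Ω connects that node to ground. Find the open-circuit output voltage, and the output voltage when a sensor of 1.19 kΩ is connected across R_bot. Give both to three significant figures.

Open-circuit: V = 6.15 × 270/(941 + 270) = 1.37 V.
With the load, R_bot becomes R_bot‖R_L = 220.1 Ω, so V = 6.15 × 220.1/1161 = 1.17 V.

Unloaded: 1.37 V; loaded: 1.17 V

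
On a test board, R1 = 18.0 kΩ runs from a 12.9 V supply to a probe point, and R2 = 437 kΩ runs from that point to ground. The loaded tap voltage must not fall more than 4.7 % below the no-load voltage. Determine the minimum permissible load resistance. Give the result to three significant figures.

R_L(min) ≈ 351 kΩ

Output resistance R_th = R1‖R2 = (18.0 × 437)/455.0 = 17.29 kΩ.
The fractional drop is R_th/(R_th + R_L); requiring this ≤ 0.0470 gives R_L ≥ R_th(1/0.0470 − 1) = 17.29 × 20.28 = 351 kΩ.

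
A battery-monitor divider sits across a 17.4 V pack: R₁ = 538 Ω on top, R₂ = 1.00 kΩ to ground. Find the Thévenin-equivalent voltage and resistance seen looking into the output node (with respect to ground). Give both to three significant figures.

V_th = 11.3 V, R_th = 350 Ω

V_th is the open-circuit tap voltage: 17.4 × 1000/(538 + 1000) = 11.3 V.
With the supply zeroed, R₁ and R₂ appear in parallel from the tap: R_th = R₁‖R₂ = (538 × 1000)/1538 = 350 Ω.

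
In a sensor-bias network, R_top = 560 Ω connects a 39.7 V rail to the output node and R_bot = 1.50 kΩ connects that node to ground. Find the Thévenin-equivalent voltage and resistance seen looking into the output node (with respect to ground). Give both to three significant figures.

V_th = 28.9 V, R_th = 408 Ω

V_th is the open-circuit tap voltage: 39.7 × 1500/(560 + 1500) = 28.9 V.
With the supply zeroed, R_top and R_bot appear in parallel from the tap: R_th = R_top‖R_bot = (560 × 1500)/2060 = 408 Ω.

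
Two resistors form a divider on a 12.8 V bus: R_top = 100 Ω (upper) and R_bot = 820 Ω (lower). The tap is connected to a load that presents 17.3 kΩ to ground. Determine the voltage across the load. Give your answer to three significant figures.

V_out ≈ 11.4 V

The load sits in parallel with R_bot: R_bot‖R_L = (820 × 17300) / (820 + 17300) = 782.9 Ω.
V_out = 12.8 × 782.9 / (100 + 782.9) = 12.8 × 782.9/882.9 = 11.4 V.
(Unloaded it would have been 11.4 V.)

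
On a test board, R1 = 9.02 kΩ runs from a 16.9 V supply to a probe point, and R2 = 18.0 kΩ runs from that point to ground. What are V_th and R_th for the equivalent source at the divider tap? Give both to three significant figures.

V_th is the open-circuit tap voltage: 16.9 × 18.0/(9.02 + 18.0) = 11.3 V.
With the supply zeroed, R1 and R2 appear in parallel from the tap: R_th = R1‖R2 = (9.02 × 18.0)/27.02 = 6.01 kΩ.

V_th = 11.3 V, R_th = 6.01 kΩ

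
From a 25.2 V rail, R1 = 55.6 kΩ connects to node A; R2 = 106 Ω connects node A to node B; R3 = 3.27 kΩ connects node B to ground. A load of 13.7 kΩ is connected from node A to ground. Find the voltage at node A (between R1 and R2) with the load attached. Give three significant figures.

V ≈ 1.17 V

Below node A the series string R2+R3 = 3376 Ω sits in parallel with the 13700 Ω load: 2709 Ω.
V_A = 25.2 × 2709/(55600 + 2709) = 1.17 V.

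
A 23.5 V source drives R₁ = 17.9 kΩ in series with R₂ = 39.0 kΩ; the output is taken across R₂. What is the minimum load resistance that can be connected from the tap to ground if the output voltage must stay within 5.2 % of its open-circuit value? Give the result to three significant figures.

Output resistance R_th = R₁‖R₂ = (17.9 × 39.0)/56.90 = 12.27 kΩ.
The fractional drop is R_th/(R_th + R_L); requiring this ≤ 0.0520 gives R_L ≥ R_th(1/0.0520 − 1) = 12.27 × 18.23 = 224 kΩ.

R_L(min) ≈ 224 kΩ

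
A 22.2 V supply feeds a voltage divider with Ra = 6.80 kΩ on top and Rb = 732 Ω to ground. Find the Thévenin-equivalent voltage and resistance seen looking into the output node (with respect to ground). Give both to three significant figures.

V_th is the open-circuit tap voltage: 22.2 × 732/(6800 + 732) = 2.16 V.
With the supply zeroed, Ra and Rb appear in parallel from the tap: R_th = Ra‖Rb = (6800 × 732)/7532 = 661 Ω.

V_th = 2.16 V, R_th = 661 Ω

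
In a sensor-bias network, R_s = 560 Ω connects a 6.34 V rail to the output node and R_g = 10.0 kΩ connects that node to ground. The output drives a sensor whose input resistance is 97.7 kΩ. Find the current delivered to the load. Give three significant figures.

I_L ≈ 0.0611 mA

R_g‖R_L = 9071 Ω; V_out = 6.34 × 9071/9631 = 5.971 V.
I_L = V_out / R_L = 5.971 / 97.7 kΩ = 0.0611 mA.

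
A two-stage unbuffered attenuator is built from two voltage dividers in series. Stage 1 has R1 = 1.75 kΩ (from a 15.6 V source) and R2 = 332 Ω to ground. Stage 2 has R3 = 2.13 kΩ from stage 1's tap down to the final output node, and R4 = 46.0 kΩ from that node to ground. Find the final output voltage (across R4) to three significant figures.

V_out ≈ 2.36 V

Stage 2 presents R3+R4 = 48130 Ω as a load on stage 1's tap.
Stage 1's lower leg becomes R2‖(R3+R4) = 329.7 Ω, so V_mid = 15.6 × 329.7/2080 = 2.473 V.
Stage 2 is itself unloaded: V_out = V_mid × R4/(R3+R4) = 2.473 × 46000/48130 = 2.36 V.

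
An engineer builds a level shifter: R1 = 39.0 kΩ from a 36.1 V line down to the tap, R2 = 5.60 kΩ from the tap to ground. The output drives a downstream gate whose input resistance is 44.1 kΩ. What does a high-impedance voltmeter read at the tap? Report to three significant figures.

V_out ≈ 4.08 V

The load sits in parallel with R2: R2‖R_L = (5.60 × 44.1) / (5.60 + 44.1) = 4.969 kΩ.
V_out = 36.1 × 4.969 / (39.0 + 4.969) = 36.1 × 4.969/43.97 = 4.08 V.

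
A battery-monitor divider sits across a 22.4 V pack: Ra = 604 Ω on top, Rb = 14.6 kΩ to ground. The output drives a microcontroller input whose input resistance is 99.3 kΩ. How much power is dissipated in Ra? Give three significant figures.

Total resistance from the source is Ra + (Rb‖R_L) = 13330 Ω, so I = 22.4/13330 Ω = 1.680 mA.
P = I²·Ra = (1.680 mA)² × 604 Ω = 1.70 mW.

P ≈ 1.70 mW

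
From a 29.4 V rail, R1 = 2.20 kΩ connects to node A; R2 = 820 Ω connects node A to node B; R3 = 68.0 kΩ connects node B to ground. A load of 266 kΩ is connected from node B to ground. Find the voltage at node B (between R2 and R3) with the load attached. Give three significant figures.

At node B, R3 is in parallel with the load: R3‖R_L = 54160 Ω.
Below node A the resistance is R2 + (R3‖R_L) = 54980 Ω, so V_A = 29.4 × 54980/57180 = 28.27 V.
Then V_B = V_A × (R3‖R_L)/(R2 + R3‖R_L) = 28.27 × 54160/54980 = 27.8 V.

V ≈ 27.8 V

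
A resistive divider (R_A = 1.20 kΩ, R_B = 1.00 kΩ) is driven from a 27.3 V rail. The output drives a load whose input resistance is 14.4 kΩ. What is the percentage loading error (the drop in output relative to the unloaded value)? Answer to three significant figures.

3.65 %

The divider's output (Thévenin) resistance is R_A‖R_B = 0.5455 kΩ.
Fractional drop under load = R_th/(R_th + R_L) = 0.5455 / (0.5455 + 14.4) = 0.03650.
So the output falls by 3.65 %.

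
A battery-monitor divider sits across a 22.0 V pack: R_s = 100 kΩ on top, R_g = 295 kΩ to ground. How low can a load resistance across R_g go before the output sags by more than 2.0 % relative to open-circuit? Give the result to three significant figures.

Output resistance R_th = R_s‖R_g = (100 × 295)/395.0 = 74.68 kΩ.
The fractional drop is R_th/(R_th + R_L); requiring this ≤ 0.0200 gives R_L ≥ R_th(1/0.0200 − 1) = 74.68 × 49.00 = 3.66 MΩ.

R_L(min) ≈ 3.66 MΩ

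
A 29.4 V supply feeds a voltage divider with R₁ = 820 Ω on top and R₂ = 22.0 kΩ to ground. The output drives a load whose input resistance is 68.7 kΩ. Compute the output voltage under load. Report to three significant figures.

The load sits in parallel with R₂: R₂‖R_L = (22000 × 68700) / (22000 + 68700) = 16660 Ω.
V_out = 29.4 × 16660 / (820 + 16660) = 29.4 × 16660/17480 = 28.0 V.

V_out ≈ 28.0 V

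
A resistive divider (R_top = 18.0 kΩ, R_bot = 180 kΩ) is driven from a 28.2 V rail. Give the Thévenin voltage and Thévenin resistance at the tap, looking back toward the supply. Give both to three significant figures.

V_th is the open-circuit tap voltage: 28.2 × 180/(18.0 + 180) = 25.6 V.
With the supply zeroed, R_top and R_bot appear in parallel from the tap: R_th = R_top‖R_bot = (18.0 × 180)/198.0 = 16.4 kΩ.

V_th = 25.6 V, R_th = 16.4 kΩ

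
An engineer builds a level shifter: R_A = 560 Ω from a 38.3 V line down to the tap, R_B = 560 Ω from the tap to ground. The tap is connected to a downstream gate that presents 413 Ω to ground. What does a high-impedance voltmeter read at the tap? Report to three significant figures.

The load sits in parallel with R_B: R_B‖R_L = (560 × 413) / (560 + 413) = 237.7 Ω.
V_out = 38.3 × 237.7 / (560 + 237.7) = 38.3 × 237.7/797.7 = 11.4 V.

V_out ≈ 11.4 V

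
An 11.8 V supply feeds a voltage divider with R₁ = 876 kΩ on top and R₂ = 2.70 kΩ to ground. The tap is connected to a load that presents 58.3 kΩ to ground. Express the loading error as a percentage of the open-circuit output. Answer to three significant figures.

The divider's output (Thévenin) resistance is R₁‖R₂ = 2.692 kΩ.
Fractional drop under load = R_th/(R_th + R_L) = 2.692 / (2.692 + 58.3) = 0.04413.
So the output falls by 4.41 %.

4.41 %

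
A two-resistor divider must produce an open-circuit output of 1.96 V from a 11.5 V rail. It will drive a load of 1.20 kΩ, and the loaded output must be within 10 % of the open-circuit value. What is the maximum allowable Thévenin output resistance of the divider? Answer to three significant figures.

R_th ≤ 133 Ω

Loading drop = R_th/(R_th + R_L) ≤ 0.100, so R_th ≤ R_L · ε/(1−ε) = 1.20 kΩ × 0.100/0.9000 = 133 Ω.
(Any R1, R2 with R2/(R1+R2) = 0.170 and R1‖R2 ≤ 133 Ω will meet the spec.)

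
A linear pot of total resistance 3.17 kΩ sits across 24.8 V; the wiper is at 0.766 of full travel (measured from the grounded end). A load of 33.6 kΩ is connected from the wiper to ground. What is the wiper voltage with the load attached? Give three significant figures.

The wiper splits the pot into (1−α)R = 741.8 Ω above and αR = 2428 Ω below.
Lower section ‖ load = 2265 Ω.
V_wiper = 24.8 × 2265/(741.8 + 2265) = 18.7 V.

V ≈ 18.7 V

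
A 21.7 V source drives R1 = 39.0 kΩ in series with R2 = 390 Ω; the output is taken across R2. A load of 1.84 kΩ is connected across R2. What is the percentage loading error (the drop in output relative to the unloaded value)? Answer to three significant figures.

The divider's output (Thévenin) resistance is R1‖R2 = 386.1 Ω.
Fractional drop under load = R_th/(R_th + R_L) = 386.1 / (386.1 + 1840) = 0.1735.
So the output falls by 17.3 %.

17.3 %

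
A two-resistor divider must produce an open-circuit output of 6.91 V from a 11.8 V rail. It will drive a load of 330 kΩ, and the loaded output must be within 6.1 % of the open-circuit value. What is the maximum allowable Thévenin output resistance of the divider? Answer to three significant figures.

R_th ≤ 21.4 kΩ

Loading drop = R_th/(R_th + R_L) ≤ 0.0610, so R_th ≤ R_L · ε/(1−ε) = 330 kΩ × 0.0610/0.9390 = 21.4 kΩ.
(Any R1, R2 with R2/(R1+R2) = 0.586 and R1‖R2 ≤ 21.4 kΩ will meet the spec.)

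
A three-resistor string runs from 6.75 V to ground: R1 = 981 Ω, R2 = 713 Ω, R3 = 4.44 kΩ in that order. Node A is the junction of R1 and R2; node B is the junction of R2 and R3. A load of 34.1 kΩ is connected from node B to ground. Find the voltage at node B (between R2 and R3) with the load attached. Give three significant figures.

V ≈ 4.72 V

At node B, R3 is in parallel with the load: R3‖R_L = 3928 Ω.
Below node A the resistance is R2 + (R3‖R_L) = 4641 Ω, so V_A = 6.75 × 4641/5622 = 5.572 V.
Then V_B = V_A × (R3‖R_L)/(R2 + R3‖R_L) = 5.572 × 3928/4641 = 4.72 V.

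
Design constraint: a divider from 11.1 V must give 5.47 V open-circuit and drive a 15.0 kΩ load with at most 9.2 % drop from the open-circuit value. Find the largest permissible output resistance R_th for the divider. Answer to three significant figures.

Loading drop = R_th/(R_th + R_L) ≤ 0.0920, so R_th ≤ R_L · ε/(1−ε) = 15.0 kΩ × 0.0920/0.9080 = 1.52 kΩ.

R_th ≤ 1.52 kΩ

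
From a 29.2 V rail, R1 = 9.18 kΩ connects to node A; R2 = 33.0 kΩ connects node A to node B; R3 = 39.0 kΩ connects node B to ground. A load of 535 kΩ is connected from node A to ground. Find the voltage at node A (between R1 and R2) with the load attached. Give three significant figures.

V ≈ 25.5 V

Below node A the series string R2+R3 = 72.00 kΩ sits in parallel with the 535 kΩ load: 63.46 kΩ.
V_A = 29.2 × 63.46/(9.18 + 63.46) = 25.5 V.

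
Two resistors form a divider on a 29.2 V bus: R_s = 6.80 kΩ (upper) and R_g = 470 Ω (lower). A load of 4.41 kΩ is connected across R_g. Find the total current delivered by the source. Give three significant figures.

I ≈ 4.04 mA

R_g‖R_L = 424.7 Ω, so the source sees R_s + R_g‖R_L = 7225 Ω.
I = 29.2 V / 7225 Ω = 4.04 mA.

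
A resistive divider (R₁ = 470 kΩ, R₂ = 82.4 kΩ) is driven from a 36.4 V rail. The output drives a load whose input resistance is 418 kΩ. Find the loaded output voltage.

V_out ≈ 4.65 V

The load sits in parallel with R₂: R₂‖R_L = (82.4 × 418) / (82.4 + 418) = 68.83 kΩ.
V_out = 36.4 × 68.83 / (470 + 68.83) = 36.4 × 68.83/538.8 = 4.65 V.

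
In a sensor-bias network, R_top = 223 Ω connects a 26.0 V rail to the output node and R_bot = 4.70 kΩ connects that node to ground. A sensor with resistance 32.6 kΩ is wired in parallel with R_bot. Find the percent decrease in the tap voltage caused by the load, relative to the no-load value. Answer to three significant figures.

The divider's output (Thévenin) resistance is R_top‖R_bot = 212.9 Ω.
Fractional drop under load = R_th/(R_th + R_L) = 212.9 / (212.9 + 32600) = 0.006488.
So the output falls by 0.649 %.

0.649 %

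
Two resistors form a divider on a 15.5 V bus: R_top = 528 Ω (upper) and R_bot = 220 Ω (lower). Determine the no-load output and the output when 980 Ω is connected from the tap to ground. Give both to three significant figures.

Unloaded: 4.56 V; loaded: 3.94 V

Open-circuit: V = 15.5 × 220/(528 + 220) = 4.56 V.
With the load, R_bot becomes R_bot‖R_L = 179.7 Ω, so V = 15.5 × 179.7/707.7 = 3.94 V.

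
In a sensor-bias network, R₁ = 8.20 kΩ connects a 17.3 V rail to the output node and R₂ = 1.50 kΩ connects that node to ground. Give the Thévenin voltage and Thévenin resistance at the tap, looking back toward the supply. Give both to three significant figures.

V_th = 2.68 V, R_th = 1.27 kΩ

V_th is the open-circuit tap voltage: 17.3 × 1.50/(8.20 + 1.50) = 2.68 V.
With the supply zeroed, R₁ and R₂ appear in parallel from the tap: R_th = R₁‖R₂ = (8.20 × 1.50)/9.700 = 1.27 kΩ.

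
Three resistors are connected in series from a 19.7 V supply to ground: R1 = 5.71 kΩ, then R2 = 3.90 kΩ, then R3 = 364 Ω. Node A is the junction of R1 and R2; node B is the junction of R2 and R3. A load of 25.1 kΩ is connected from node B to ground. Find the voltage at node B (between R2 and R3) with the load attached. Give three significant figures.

At node B, R3 is in parallel with the load: R3‖R_L = 358.8 Ω.
Below node A the resistance is R2 + (R3‖R_L) = 4259 Ω, so V_A = 19.7 × 4259/9969 = 8.416 V.
Then V_B = V_A × (R3‖R_L)/(R2 + R3‖R_L) = 8.416 × 358.8/4259 = 0.709 V.

V ≈ 0.709 V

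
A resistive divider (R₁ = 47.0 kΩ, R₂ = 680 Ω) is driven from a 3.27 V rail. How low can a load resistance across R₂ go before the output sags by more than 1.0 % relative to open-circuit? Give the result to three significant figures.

Output resistance R_th = R₁‖R₂ = (47000 × 680)/47680 = 670.3 Ω.
The fractional drop is R_th/(R_th + R_L); requiring this ≤ 0.0100 gives R_L ≥ R_th(1/0.0100 − 1) = 670.3 × 99.00 = 66.4 kΩ.

R_L(min) ≈ 66.4 kΩ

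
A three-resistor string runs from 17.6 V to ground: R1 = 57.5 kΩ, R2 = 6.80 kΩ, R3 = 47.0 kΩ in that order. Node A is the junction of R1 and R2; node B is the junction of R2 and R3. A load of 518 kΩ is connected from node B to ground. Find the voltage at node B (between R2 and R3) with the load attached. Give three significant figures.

At node B, R3 is in parallel with the load: R3‖R_L = 43.09 kΩ.
Below node A the resistance is R2 + (R3‖R_L) = 49.89 kΩ, so V_A = 17.6 × 49.89/107.4 = 8.176 V.
Then V_B = V_A × (R3‖R_L)/(R2 + R3‖R_L) = 8.176 × 43.09/49.89 = 7.06 V.

V ≈ 7.06 V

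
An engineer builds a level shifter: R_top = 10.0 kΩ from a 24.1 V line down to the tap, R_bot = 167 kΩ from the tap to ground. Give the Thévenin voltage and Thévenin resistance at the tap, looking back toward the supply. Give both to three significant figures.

V_th is the open-circuit tap voltage: 24.1 × 167/(10.0 + 167) = 22.7 V.
With the supply zeroed, R_top and R_bot appear in parallel from the tap: R_th = R_top‖R_bot = (10.0 × 167)/177.0 = 9.44 kΩ.

V_th = 22.7 V, R_th = 9.44 kΩ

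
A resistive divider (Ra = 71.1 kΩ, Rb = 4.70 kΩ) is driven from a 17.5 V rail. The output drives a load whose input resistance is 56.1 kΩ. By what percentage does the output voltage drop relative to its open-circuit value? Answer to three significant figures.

The divider's output (Thévenin) resistance is Ra‖Rb = 4.409 kΩ.
Fractional drop under load = R_th/(R_th + R_L) = 4.409 / (4.409 + 56.1) = 0.07286.
So the output falls by 7.29 %.

7.29 %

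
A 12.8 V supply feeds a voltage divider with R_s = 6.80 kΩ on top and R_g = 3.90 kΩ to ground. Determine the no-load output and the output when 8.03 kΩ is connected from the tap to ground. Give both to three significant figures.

Unloaded: 4.67 V; loaded: 3.57 V

Open-circuit: V = 12.8 × 3.90/(6.80 + 3.90) = 4.67 V.
With the load, R_g becomes R_g‖R_L = 2.625 kΩ, so V = 12.8 × 2.625/9.425 = 3.57 V.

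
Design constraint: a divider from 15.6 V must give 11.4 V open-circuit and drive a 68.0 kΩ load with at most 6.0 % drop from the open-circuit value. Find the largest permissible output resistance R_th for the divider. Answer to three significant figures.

R_th ≤ 4.34 kΩ

Loading drop = R_th/(R_th + R_L) ≤ 0.0600, so R_th ≤ R_L · ε/(1−ε) = 68.0 kΩ × 0.0600/0.9400 = 4.34 kΩ.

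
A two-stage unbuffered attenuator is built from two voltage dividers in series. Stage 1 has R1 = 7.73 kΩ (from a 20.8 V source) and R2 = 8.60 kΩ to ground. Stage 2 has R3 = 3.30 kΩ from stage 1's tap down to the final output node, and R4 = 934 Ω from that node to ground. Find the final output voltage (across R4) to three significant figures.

Stage 2 presents R3+R4 = 4234 Ω as a load on stage 1's tap.
Stage 1's lower leg becomes R2‖(R3+R4) = 2837 Ω, so V_mid = 20.8 × 2837/10570 = 5.585 V.
Stage 2 is itself unloaded: V_out = V_mid × R4/(R3+R4) = 5.585 × 934/4234 = 1.23 V.

V_out ≈ 1.23 V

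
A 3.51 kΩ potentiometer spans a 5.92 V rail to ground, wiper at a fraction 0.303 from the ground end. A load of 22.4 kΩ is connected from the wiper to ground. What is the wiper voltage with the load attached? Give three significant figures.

The wiper splits the pot into (1−α)R = 2.446 kΩ above and αR = 1.064 kΩ below.
Lower section ‖ load = 1.015 kΩ.
V_wiper = 5.92 × 1.015/(2.446 + 1.015) = 1.74 V.

V ≈ 1.74 V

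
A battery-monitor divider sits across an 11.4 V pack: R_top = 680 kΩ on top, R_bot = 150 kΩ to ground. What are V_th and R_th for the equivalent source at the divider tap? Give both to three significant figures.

V_th = 2.06 V, R_th = 123 kΩ

V_th is the open-circuit tap voltage: 11.4 × 150/(680 + 150) = 2.06 V.
With the supply zeroed, R_top and R_bot appear in parallel from the tap: R_th = R_top‖R_bot = (680 × 150)/830.0 = 123 kΩ.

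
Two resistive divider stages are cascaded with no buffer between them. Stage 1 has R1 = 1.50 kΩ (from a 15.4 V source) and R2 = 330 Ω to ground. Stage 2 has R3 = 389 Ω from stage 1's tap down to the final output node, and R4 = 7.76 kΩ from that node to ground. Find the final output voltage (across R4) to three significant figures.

Stage 2 presents R3+R4 = 8149 Ω as a load on stage 1's tap.
Stage 1's lower leg becomes R2‖(R3+R4) = 317.2 Ω, so V_mid = 15.4 × 317.2/1817 = 2.688 V.
Stage 2 is itself unloaded: V_out = V_mid × R4/(R3+R4) = 2.688 × 7760/8149 = 2.56 V.

V_out ≈ 2.56 V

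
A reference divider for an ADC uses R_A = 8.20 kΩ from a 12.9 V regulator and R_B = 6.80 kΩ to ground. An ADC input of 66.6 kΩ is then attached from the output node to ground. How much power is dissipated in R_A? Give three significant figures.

P ≈ 6.61 mW

Total resistance from the source is R_A + (R_B‖R_L) = 14.37 kΩ, so I = 12.9/14.37 kΩ = 0.8977 mA.
P = I²·R_A = (0.8977 mA)² × 8.20 kΩ = 6.61 mW.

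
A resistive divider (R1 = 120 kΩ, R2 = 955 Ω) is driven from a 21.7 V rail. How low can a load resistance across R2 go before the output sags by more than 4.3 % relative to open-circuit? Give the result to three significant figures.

Output resistance R_th = R1‖R2 = (120000 × 955)/121000 = 947.5 Ω.
The fractional drop is R_th/(R_th + R_L); requiring this ≤ 0.0430 gives R_L ≥ R_th(1/0.0430 − 1) = 947.5 × 22.26 = 21.1 kΩ.

R_L(min) ≈ 21.1 kΩ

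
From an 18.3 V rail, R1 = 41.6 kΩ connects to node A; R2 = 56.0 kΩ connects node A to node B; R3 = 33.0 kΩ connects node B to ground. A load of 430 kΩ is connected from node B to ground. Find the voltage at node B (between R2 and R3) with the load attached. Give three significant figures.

V ≈ 4.37 V

At node B, R3 is in parallel with the load: R3‖R_L = 30.65 kΩ.
Below node A the resistance is R2 + (R3‖R_L) = 86.65 kΩ, so V_A = 18.3 × 86.65/128.2 = 12.36 V.
Then V_B = V_A × (R3‖R_L)/(R2 + R3‖R_L) = 12.36 × 30.65/86.65 = 4.37 V.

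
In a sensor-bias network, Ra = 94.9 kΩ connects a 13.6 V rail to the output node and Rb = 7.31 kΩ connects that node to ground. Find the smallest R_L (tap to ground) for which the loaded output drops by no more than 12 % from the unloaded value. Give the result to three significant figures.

R_L(min) ≈ 49.8 kΩ

Output resistance R_th = Ra‖Rb = (94.9 × 7.31)/102.2 = 6.787 kΩ.
The fractional drop is R_th/(R_th + R_L); requiring this ≤ 0.120 gives R_L ≥ R_th(1/0.120 − 1) = 6.787 × 7.333 = 49.8 kΩ.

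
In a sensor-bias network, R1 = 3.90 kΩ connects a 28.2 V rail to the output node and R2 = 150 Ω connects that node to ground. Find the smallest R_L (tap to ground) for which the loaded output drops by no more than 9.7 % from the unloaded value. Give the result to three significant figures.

R_L(min) ≈ 1.34 kΩ

Output resistance R_th = R1‖R2 = (3900 × 150)/4050 = 144.4 Ω.
The fractional drop is R_th/(R_th + R_L); requiring this ≤ 0.0970 gives R_L ≥ R_th(1/0.0970 − 1) = 144.4 × 9.309 = 1.34 kΩ.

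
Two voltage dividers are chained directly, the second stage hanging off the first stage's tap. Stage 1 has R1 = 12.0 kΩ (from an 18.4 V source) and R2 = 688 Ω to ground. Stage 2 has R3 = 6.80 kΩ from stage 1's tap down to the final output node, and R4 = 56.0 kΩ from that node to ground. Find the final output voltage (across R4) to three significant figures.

Stage 2 presents R3+R4 = 62800 Ω as a load on stage 1's tap.
Stage 1's lower leg becomes R2‖(R3+R4) = 680.5 Ω, so V_mid = 18.4 × 680.5/12680 = 0.9875 V.
Stage 2 is itself unloaded: V_out = V_mid × R4/(R3+R4) = 0.9875 × 56000/62800 = 0.881 V.

V_out ≈ 0.881 V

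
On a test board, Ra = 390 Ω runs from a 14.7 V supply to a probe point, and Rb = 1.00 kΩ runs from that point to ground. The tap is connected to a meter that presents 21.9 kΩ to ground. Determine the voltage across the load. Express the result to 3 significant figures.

The load sits in parallel with Rb: Rb‖R_L = (1000 × 21900) / (1000 + 21900) = 956.3 Ω.
V_out = 14.7 × 956.3 / (390 + 956.3) = 14.7 × 956.3/1346 = 10.4 V.
(Unloaded it would have been 10.6 V.)

V_out ≈ 10.4 V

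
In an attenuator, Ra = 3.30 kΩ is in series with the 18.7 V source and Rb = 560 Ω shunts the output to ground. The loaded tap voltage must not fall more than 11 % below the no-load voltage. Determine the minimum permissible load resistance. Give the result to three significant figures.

R_L(min) ≈ 3.87 kΩ

Output resistance R_th = Ra‖Rb = (3300 × 560)/3860 = 478.8 Ω.
The fractional drop is R_th/(R_th + R_L); requiring this ≤ 0.110 gives R_L ≥ R_th(1/0.110 − 1) = 478.8 × 8.091 = 3.87 kΩ.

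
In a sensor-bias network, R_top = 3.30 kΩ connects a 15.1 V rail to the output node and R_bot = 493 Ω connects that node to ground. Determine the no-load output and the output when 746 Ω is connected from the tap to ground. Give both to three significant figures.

Open-circuit: V = 15.1 × 493/(3300 + 493) = 1.96 V.
With the load, R_bot becomes R_bot‖R_L = 296.8 Ω, so V = 15.1 × 296.8/3597 = 1.25 V.

Unloaded: 1.96 V; loaded: 1.25 V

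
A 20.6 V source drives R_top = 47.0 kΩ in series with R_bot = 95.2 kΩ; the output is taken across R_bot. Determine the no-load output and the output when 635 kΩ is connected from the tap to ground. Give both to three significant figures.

Unloaded: 13.8 V; loaded: 13.1 V

Open-circuit: V = 20.6 × 95.2/(47.0 + 95.2) = 13.8 V.
With the load, R_bot becomes R_bot‖R_L = 82.79 kΩ, so V = 20.6 × 82.79/129.8 = 13.1 V.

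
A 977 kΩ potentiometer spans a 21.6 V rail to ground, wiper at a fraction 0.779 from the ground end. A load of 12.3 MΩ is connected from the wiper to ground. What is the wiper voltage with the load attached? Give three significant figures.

V ≈ 16.6 V

The wiper splits the pot into (1−α)R = 215.9 kΩ above and αR = 761.1 kΩ below.
Lower section ‖ load = 716.7 kΩ.
V_wiper = 21.6 × 716.7/(215.9 + 716.7) = 16.6 V.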